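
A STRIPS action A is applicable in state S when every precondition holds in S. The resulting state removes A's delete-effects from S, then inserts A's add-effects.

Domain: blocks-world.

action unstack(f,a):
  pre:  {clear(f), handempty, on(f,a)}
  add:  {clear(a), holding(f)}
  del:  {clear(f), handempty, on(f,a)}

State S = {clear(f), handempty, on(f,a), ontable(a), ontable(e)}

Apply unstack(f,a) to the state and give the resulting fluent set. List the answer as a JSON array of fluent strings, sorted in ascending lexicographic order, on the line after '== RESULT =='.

Progress:
  pre ⊆ S: {clear(f), handempty, on(f,a)} ⊆ S  — applicable
  S \ del = {ontable(a), ontable(e)}
  ∪ add   = {clear(a), holding(f), ontable(a), ontable(e)}

== RESULT ==
["clear(a)", "holding(f)", "ontable(a)", "ontable(e)"]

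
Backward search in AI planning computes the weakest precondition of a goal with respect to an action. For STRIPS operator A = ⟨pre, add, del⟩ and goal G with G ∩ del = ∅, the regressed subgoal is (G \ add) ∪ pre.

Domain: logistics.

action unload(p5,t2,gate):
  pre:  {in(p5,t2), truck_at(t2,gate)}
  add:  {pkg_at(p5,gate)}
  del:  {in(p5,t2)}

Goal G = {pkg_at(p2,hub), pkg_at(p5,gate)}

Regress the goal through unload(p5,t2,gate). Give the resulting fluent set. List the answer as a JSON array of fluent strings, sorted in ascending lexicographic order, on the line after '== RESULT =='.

Compute (G \ add) ∪ pre:
  G ∩ del = {}  (empty — regression defined)
  G \ add = {pkg_at(p2,hub), pkg_at(p5,gate)} \ {pkg_at(p5,gate)} = {pkg_at(p2,hub)}
  ∪ pre   = {pkg_at(p2,hub)} ∪ {in(p5,t2), truck_at(t2,gate)}
          = {in(p5,t2), pkg_at(p2,hub), truck_at(t2,gate)}

== RESULT ==
["in(p5,t2)", "pkg_at(p2,hub)", "truck_at(t2,gate)"]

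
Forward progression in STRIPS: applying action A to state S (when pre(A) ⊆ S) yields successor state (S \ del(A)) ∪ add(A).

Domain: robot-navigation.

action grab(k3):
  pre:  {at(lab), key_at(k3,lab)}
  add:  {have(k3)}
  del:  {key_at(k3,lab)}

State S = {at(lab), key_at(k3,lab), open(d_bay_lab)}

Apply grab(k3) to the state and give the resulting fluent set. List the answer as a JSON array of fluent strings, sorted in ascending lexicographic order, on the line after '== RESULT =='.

Progress:
  pre ⊆ S: {at(lab), key_at(k3,lab)} ⊆ S  — applicable
  S \ del = {at(lab), open(d_bay_lab)}
  ∪ add   = {at(lab), have(k3), open(d_bay_lab)}

== RESULT ==
["at(lab)", "have(k3)", "open(d_bay_lab)"]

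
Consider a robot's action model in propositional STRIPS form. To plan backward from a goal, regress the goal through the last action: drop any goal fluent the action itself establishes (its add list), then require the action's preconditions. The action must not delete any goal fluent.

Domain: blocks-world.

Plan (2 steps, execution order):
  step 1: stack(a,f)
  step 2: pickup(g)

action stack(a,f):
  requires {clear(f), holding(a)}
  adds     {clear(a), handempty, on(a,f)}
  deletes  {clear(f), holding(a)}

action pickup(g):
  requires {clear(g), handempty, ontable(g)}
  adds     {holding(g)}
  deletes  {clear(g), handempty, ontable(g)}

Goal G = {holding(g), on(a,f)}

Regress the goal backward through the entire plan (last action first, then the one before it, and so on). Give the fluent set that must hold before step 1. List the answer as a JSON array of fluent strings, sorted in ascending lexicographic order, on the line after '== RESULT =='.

Regress step by step:
  through step 2 (pickup(g)): drop {holding(g)}, keep {on(a,f)}, require {clear(g), handempty, ontable(g)}
    → {clear(g), handempty, on(a,f), ontable(g)}
  through step 1 (stack(a,f)): drop {handempty, on(a,f)}, keep {clear(g), ontable(g)}, require {clear(f), holding(a)}
    → {clear(f), clear(g), holding(a), ontable(g)}

== RESULT ==
["clear(f)", "clear(g)", "holding(a)", "ontable(g)"]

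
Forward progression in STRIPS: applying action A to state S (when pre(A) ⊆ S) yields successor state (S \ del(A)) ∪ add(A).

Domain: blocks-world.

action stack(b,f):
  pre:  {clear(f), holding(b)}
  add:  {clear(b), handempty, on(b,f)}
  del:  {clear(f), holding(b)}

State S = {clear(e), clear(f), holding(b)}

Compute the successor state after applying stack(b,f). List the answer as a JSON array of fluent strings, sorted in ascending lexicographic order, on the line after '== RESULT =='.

Compute (S \ del) ∪ add:
  pre ⊆ S: {clear(f), holding(b)} ⊆ S  — applicable
  S \ del = {clear(e)}
  ∪ add   = {clear(b), clear(e), handempty, on(b,f)}

== RESULT ==
["clear(b)", "clear(e)", "handempty", "on(b,f)"]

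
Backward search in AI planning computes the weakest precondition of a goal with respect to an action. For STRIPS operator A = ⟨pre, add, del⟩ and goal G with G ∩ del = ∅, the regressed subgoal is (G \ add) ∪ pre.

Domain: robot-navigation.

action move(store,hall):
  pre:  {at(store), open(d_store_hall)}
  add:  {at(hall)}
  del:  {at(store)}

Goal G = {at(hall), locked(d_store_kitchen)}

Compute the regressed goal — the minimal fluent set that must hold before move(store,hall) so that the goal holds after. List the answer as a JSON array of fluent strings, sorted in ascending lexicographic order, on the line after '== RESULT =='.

Compute (G \ add) ∪ pre:
  G ∩ del = {}  (empty — regression defined)
  G \ add = {at(hall), locked(d_store_kitchen)} \ {at(hall)} = {locked(d_store_kitchen)}
  ∪ pre   = {locked(d_store_kitchen)} ∪ {at(store), open(d_store_hall)}
          = {at(store), locked(d_store_kitchen), open(d_store_hall)}

== RESULT ==
["at(store)", "locked(d_store_kitchen)", "open(d_store_hall)"]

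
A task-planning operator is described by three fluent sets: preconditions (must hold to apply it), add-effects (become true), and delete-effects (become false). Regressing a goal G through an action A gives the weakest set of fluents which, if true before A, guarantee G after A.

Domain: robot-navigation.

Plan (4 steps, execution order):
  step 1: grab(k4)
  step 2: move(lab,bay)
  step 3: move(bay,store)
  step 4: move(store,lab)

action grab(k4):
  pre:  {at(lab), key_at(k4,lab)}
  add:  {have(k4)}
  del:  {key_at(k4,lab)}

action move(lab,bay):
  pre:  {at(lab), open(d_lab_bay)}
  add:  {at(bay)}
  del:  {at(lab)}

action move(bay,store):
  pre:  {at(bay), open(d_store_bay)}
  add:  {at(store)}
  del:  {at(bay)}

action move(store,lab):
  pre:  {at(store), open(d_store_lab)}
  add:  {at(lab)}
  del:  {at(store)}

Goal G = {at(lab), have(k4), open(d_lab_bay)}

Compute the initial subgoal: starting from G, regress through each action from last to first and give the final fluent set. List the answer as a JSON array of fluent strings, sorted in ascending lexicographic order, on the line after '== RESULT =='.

Work backward from the goal:
  through step 4 (move(store,lab)): drop {at(lab)}, keep {have(k4), open(d_lab_bay)}, require {at(store), open(d_store_lab)}
    → {at(store), have(k4), open(d_lab_bay), open(d_store_lab)}
  through step 3 (move(bay,store)): drop {at(store)}, keep {have(k4), open(d_lab_bay), open(d_store_lab)}, require {at(bay), open(d_store_bay)}
    → {at(bay), have(k4), open(d_lab_bay), open(d_store_bay), open(d_store_lab)}
  through step 2 (move(lab,bay)): drop {at(bay)}, keep {have(k4), open(d_lab_bay), open(d_store_bay), open(d_store_lab)}, require {at(lab), open(d_lab_bay)}
    → {at(lab), have(k4), open(d_lab_bay), open(d_store_bay), open(d_store_lab)}
  through step 1 (grab(k4)): drop {have(k4)}, keep {at(lab), open(d_lab_bay), open(d_store_bay), open(d_store_lab)}, require {at(lab), key_at(k4,lab)}
    → {at(lab), key_at(k4,lab), open(d_lab_bay), open(d_store_bay), open(d_store_lab)}

== RESULT ==
["at(lab)", "key_at(k4,lab)", "open(d_lab_bay)", "open(d_store_bay)", "open(d_store_lab)"]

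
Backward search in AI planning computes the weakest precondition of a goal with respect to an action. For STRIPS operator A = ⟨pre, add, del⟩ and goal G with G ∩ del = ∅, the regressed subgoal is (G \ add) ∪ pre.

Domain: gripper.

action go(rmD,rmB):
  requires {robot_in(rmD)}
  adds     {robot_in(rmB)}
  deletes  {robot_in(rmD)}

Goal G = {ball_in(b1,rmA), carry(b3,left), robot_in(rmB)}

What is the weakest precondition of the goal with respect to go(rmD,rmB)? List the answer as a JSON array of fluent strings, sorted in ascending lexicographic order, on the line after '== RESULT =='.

Compute (G \ add) ∪ pre:
  G ∩ del = {}  (empty — regression defined)
  G \ add = {ball_in(b1,rmA), carry(b3,left), robot_in(rmB)} \ {robot_in(rmB)} = {ball_in(b1,rmA), carry(b3,left)}
  ∪ pre   = {ball_in(b1,rmA), carry(b3,left)} ∪ {robot_in(rmD)}
          = {ball_in(b1,rmA), carry(b3,left), robot_in(rmD)}

== RESULT ==
["ball_in(b1,rmA)", "carry(b3,left)", "robot_in(rmD)"]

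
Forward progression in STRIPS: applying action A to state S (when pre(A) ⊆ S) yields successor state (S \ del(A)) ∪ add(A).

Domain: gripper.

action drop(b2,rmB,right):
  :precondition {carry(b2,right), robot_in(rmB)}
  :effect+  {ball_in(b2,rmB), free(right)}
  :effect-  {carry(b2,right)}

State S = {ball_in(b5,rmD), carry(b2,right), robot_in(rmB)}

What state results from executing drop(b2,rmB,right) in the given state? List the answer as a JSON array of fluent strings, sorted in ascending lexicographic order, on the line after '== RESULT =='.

Progress:
  pre ⊆ S: {carry(b2,right), robot_in(rmB)} ⊆ S  — applicable
  S \ del = {ball_in(b5,rmD), robot_in(rmB)}
  ∪ add   = {ball_in(b2,rmB), ball_in(b5,rmD), free(right), robot_in(rmB)}

== RESULT ==
["ball_in(b2,rmB)", "ball_in(b5,rmD)", "free(right)", "robot_in(rmB)"]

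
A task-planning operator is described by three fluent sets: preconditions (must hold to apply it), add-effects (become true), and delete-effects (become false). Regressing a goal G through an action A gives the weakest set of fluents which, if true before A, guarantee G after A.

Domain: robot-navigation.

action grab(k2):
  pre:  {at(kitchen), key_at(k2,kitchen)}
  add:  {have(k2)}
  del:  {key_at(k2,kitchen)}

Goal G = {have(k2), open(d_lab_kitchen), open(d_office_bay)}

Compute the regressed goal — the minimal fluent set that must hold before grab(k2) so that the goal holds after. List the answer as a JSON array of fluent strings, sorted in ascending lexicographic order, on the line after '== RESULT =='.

Regress:
  G ∩ del = {}  (empty — regression defined)
  G \ add = {have(k2), open(d_lab_kitchen), open(d_office_bay)} \ {have(k2)} = {open(d_lab_kitchen), open(d_office_bay)}
  ∪ pre   = {open(d_lab_kitchen), open(d_office_bay)} ∪ {at(kitchen), key_at(k2,kitchen)}
          = {at(kitchen), key_at(k2,kitchen), open(d_lab_kitchen), open(d_office_bay)}

== RESULT ==
["at(kitchen)", "key_at(k2,kitchen)", "open(d_lab_kitchen)", "open(d_office_bay)"]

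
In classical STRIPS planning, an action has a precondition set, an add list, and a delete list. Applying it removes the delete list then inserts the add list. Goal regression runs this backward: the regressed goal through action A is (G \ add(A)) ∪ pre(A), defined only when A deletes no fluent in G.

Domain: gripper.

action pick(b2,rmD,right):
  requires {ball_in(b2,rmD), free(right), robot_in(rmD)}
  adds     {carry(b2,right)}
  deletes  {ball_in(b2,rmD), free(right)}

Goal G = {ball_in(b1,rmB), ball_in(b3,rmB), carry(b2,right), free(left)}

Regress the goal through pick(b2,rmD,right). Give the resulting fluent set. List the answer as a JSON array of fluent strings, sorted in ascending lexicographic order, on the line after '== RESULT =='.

Regress:
  G ∩ del = {}  (empty — regression defined)
  G \ add = {ball_in(b1,rmB), ball_in(b3,rmB), carry(b2,right), free(left)} \ {carry(b2,right)} = {ball_in(b1,rmB), ball_in(b3,rmB), free(left)}
  ∪ pre   = {ball_in(b1,rmB), ball_in(b3,rmB), free(left)} ∪ {ball_in(b2,rmD), free(right), robot_in(rmD)}
          = {ball_in(b1,rmB), ball_in(b2,rmD), ball_in(b3,rmB), free(left), free(right), robot_in(rmD)}

== RESULT ==
["ball_in(b1,rmB)", "ball_in(b2,rmD)", "ball_in(b3,rmB)", "free(left)", "free(right)", "robot_in(rmD)"]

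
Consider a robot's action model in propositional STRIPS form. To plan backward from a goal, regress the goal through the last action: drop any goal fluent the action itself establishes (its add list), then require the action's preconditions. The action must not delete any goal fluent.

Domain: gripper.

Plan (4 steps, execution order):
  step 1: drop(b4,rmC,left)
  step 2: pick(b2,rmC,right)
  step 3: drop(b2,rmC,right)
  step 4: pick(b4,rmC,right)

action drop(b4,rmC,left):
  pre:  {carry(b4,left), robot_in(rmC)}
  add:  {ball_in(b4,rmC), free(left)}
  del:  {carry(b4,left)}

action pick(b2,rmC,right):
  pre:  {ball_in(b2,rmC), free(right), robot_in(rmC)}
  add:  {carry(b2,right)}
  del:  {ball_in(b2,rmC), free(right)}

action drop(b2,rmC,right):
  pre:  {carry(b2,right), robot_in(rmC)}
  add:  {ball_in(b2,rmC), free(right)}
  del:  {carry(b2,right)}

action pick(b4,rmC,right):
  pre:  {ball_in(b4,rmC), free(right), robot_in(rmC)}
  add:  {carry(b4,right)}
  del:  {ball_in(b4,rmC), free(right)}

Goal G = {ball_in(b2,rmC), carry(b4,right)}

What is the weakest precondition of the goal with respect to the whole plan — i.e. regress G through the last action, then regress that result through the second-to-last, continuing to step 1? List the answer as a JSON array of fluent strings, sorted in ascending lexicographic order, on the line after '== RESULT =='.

Work backward from the goal:
  through step 4 (pick(b4,rmC,right)): drop {carry(b4,right)}, keep {ball_in(b2,rmC)}, require {ball_in(b4,rmC), free(right), robot_in(rmC)}
    → {ball_in(b2,rmC), ball_in(b4,rmC), free(right), robot_in(rmC)}
  through step 3 (drop(b2,rmC,right)): drop {ball_in(b2,rmC), free(right)}, keep {ball_in(b4,rmC), robot_in(rmC)}, require {carry(b2,right), robot_in(rmC)}
    → {ball_in(b4,rmC), carry(b2,right), robot_in(rmC)}
  through step 2 (pick(b2,rmC,right)): drop {carry(b2,right)}, keep {ball_in(b4,rmC), robot_in(rmC)}, require {ball_in(b2,rmC), free(right), robot_in(rmC)}
    → {ball_in(b2,rmC), ball_in(b4,rmC), free(right), robot_in(rmC)}
  through step 1 (drop(b4,rmC,left)): drop {ball_in(b4,rmC)}, keep {ball_in(b2,rmC), free(right), robot_in(rmC)}, require {carry(b4,left), robot_in(rmC)}
    → {ball_in(b2,rmC), carry(b4,left), free(right), robot_in(rmC)}

== RESULT ==
["ball_in(b2,rmC)", "carry(b4,left)", "free(right)", "robot_in(rmC)"]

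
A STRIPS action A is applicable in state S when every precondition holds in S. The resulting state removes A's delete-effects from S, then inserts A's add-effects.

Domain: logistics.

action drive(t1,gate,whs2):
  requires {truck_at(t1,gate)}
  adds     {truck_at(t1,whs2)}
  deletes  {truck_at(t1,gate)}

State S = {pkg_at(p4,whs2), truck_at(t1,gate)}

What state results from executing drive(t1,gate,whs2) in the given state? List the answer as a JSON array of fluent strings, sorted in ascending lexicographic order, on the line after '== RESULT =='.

Compute (S \ del) ∪ add:
  pre ⊆ S: {truck_at(t1,gate)} ⊆ S  — applicable
  S \ del = {pkg_at(p4,whs2)}
  ∪ add   = {pkg_at(p4,whs2), truck_at(t1,whs2)}

== RESULT ==
["pkg_at(p4,whs2)", "truck_at(t1,whs2)"]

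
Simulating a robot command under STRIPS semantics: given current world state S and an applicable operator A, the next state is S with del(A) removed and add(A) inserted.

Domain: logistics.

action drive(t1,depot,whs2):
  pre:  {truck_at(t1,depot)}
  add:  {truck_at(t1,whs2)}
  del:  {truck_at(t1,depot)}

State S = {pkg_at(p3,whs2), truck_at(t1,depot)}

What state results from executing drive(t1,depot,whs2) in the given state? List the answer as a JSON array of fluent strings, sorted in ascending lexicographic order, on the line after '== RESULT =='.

Compute (S \ del) ∪ add:
  pre ⊆ S: {truck_at(t1,depot)} ⊆ S  — applicable
  S \ del = {pkg_at(p3,whs2)}
  ∪ add   = {pkg_at(p3,whs2), truck_at(t1,whs2)}

== RESULT ==
["pkg_at(p3,whs2)", "truck_at(t1,whs2)"]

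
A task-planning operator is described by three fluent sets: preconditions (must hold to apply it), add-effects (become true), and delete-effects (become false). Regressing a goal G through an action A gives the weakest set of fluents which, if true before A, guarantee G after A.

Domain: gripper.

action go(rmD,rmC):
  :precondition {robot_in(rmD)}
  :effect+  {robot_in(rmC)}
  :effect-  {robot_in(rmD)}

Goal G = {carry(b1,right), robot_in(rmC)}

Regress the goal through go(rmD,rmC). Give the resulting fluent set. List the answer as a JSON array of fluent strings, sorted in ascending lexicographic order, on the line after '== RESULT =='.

Regress:
  G ∩ del = {}  (empty — regression defined)
  G \ add = {carry(b1,right), robot_in(rmC)} \ {robot_in(rmC)} = {carry(b1,right)}
  ∪ pre   = {carry(b1,right)} ∪ {robot_in(rmD)}
          = {carry(b1,right), robot_in(rmD)}

== RESULT ==
["carry(b1,right)", "robot_in(rmD)"]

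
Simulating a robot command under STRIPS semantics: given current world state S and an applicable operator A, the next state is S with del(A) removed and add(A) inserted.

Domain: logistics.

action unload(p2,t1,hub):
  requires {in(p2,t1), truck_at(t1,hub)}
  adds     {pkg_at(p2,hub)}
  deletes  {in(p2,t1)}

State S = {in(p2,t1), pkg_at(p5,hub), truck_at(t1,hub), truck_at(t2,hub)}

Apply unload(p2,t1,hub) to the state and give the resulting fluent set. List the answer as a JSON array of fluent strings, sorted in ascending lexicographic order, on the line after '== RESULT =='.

Progress:
  pre ⊆ S: {in(p2,t1), truck_at(t1,hub)} ⊆ S  — applicable
  S \ del = {pkg_at(p5,hub), truck_at(t1,hub), truck_at(t2,hub)}
  ∪ add   = {pkg_at(p2,hub), pkg_at(p5,hub), truck_at(t1,hub), truck_at(t2,hub)}

== RESULT ==
["pkg_at(p2,hub)", "pkg_at(p5,hub)", "truck_at(t1,hub)", "truck_at(t2,hub)"]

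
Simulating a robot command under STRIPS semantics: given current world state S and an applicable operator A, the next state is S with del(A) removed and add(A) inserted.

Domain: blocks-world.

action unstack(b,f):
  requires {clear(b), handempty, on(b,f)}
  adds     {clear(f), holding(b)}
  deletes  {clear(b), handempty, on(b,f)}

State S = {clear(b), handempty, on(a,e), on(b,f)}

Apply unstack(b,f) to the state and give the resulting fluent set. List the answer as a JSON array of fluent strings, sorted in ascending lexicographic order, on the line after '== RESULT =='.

Progress:
  pre ⊆ S: {clear(b), handempty, on(b,f)} ⊆ S  — applicable
  S \ del = {on(a,e)}
  ∪ add   = {clear(f), holding(b), on(a,e)}

== RESULT ==
["clear(f)", "holding(b)", "on(a,e)"]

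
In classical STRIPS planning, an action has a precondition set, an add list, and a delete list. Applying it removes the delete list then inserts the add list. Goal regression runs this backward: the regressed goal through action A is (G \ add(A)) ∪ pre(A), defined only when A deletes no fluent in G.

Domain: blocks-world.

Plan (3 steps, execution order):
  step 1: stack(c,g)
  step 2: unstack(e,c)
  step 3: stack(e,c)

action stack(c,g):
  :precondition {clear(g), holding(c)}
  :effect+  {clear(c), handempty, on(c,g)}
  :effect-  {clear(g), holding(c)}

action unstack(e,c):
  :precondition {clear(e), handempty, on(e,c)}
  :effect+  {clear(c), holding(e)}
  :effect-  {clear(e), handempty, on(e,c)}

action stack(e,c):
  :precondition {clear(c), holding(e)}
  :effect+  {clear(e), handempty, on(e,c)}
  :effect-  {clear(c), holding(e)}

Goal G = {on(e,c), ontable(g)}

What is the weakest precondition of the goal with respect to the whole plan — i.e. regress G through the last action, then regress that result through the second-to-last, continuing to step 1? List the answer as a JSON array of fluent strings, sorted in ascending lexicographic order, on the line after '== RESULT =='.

Work backward from the goal:
  through step 3 (stack(e,c)): drop {on(e,c)}, keep {ontable(g)}, require {clear(c), holding(e)}
    → {clear(c), holding(e), ontable(g)}
  through step 2 (unstack(e,c)): drop {clear(c), holding(e)}, keep {ontable(g)}, require {clear(e), handempty, on(e,c)}
    → {clear(e), handempty, on(e,c), ontable(g)}
  through step 1 (stack(c,g)): drop {handempty}, keep {clear(e), on(e,c), ontable(g)}, require {clear(g), holding(c)}
    → {clear(e), clear(g), holding(c), on(e,c), ontable(g)}

== RESULT ==
["clear(e)", "clear(g)", "holding(c)", "on(e,c)", "ontable(g)"]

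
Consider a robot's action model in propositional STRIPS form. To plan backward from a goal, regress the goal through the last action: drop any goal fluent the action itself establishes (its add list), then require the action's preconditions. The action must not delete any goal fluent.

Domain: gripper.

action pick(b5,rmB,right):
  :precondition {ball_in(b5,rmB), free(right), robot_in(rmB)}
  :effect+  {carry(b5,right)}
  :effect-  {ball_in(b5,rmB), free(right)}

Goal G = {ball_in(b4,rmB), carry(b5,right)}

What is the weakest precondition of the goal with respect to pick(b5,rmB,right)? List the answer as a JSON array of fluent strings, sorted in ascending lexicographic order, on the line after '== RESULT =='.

Compute (G \ add) ∪ pre:
  G ∩ del = {}  (empty — regression defined)
  G \ add = {ball_in(b4,rmB), carry(b5,right)} \ {carry(b5,right)} = {ball_in(b4,rmB)}
  ∪ pre   = {ball_in(b4,rmB)} ∪ {ball_in(b5,rmB), free(right), robot_in(rmB)}
          = {ball_in(b4,rmB), ball_in(b5,rmB), free(right), robot_in(rmB)}

== RESULT ==
["ball_in(b4,rmB)", "ball_in(b5,rmB)", "free(right)", "robot_in(rmB)"]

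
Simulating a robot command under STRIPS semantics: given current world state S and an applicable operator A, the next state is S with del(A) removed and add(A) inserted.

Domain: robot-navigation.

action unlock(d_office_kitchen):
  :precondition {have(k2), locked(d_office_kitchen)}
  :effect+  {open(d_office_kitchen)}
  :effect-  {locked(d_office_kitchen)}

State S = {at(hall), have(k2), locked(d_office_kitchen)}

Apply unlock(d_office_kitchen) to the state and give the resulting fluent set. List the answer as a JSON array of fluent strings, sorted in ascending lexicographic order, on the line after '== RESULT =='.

Compute (S \ del) ∪ add:
  pre ⊆ S: {have(k2), locked(d_office_kitchen)} ⊆ S  — applicable
  S \ del = {at(hall), have(k2)}
  ∪ add   = {at(hall), have(k2), open(d_office_kitchen)}

== RESULT ==
["at(hall)", "have(k2)", "open(d_office_kitchen)"]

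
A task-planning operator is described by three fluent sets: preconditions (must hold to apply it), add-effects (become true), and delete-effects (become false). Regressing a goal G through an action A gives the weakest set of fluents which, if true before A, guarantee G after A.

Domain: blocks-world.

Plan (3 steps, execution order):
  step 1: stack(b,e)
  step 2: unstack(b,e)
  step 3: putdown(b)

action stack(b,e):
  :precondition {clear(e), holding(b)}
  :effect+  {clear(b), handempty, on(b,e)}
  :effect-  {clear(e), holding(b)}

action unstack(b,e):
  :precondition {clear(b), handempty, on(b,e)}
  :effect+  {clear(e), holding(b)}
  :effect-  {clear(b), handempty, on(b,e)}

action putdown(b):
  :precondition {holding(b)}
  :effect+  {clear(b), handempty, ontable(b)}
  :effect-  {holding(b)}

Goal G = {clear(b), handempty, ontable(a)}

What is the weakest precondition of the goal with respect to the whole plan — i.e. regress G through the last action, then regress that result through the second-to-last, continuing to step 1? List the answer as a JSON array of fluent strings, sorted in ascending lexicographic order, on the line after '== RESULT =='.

Regress step by step:
  through step 3 (putdown(b)): drop {clear(b), handempty}, keep {ontable(a)}, require {holding(b)}
    → {holding(b), ontable(a)}
  through step 2 (unstack(b,e)): drop {holding(b)}, keep {ontable(a)}, require {clear(b), handempty, on(b,e)}
    → {clear(b), handempty, on(b,e), ontable(a)}
  through step 1 (stack(b,e)): drop {clear(b), handempty, on(b,e)}, keep {ontable(a)}, require {clear(e), holding(b)}
    → {clear(e), holding(b), ontable(a)}

== RESULT ==
["clear(e)", "holding(b)", "ontable(a)"]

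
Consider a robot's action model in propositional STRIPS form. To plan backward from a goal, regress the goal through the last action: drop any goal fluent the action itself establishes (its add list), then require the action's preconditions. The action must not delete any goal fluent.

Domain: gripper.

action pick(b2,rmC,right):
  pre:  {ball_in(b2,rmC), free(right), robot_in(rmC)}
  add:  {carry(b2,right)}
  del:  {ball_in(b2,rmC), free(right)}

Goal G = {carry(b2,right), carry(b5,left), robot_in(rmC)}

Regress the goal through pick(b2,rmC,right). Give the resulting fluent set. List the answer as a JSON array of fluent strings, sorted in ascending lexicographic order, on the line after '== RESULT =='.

Compute (G \ add) ∪ pre:
  G ∩ del = {}  (empty — regression defined)
  G \ add = {carry(b2,right), carry(b5,left), robot_in(rmC)} \ {carry(b2,right)} = {carry(b5,left), robot_in(rmC)}
  ∪ pre   = {carry(b5,left), robot_in(rmC)} ∪ {ball_in(b2,rmC), free(right), robot_in(rmC)}
          = {ball_in(b2,rmC), carry(b5,left), free(right), robot_in(rmC)}

== RESULT ==
["ball_in(b2,rmC)", "carry(b5,left)", "free(right)", "robot_in(rmC)"]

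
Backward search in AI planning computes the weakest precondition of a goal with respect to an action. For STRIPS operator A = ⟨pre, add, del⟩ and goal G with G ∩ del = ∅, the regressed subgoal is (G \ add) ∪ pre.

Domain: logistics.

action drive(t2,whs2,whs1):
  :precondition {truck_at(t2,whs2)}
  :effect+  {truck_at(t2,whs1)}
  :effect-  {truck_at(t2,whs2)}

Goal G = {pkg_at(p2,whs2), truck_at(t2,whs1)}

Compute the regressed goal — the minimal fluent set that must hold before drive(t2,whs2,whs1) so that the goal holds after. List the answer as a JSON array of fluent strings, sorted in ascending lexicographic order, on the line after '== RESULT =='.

Compute (G \ add) ∪ pre:
  G ∩ del = {}  (empty — regression defined)
  G \ add = {pkg_at(p2,whs2), truck_at(t2,whs1)} \ {truck_at(t2,whs1)} = {pkg_at(p2,whs2)}
  ∪ pre   = {pkg_at(p2,whs2)} ∪ {truck_at(t2,whs2)}
          = {pkg_at(p2,whs2), truck_at(t2,whs2)}

== RESULT ==
["pkg_at(p2,whs2)", "truck_at(t2,whs2)"]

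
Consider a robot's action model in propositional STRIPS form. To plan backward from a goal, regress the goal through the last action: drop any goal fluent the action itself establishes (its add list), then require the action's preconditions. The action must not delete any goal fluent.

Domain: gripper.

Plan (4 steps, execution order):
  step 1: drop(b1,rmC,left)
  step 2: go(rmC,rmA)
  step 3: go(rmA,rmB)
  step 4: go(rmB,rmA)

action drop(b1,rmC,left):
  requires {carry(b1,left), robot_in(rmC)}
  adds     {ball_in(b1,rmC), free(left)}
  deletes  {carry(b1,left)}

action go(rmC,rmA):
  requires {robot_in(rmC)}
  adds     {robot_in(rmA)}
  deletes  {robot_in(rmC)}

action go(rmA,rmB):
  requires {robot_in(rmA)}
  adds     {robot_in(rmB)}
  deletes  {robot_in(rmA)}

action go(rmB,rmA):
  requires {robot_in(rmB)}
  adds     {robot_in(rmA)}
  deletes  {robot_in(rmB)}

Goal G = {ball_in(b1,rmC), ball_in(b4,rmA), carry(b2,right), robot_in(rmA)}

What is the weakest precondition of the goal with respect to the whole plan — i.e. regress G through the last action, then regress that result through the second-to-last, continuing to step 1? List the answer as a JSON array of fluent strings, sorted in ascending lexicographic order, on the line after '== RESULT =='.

Regress step by step:
  through step 4 (go(rmB,rmA)): drop {robot_in(rmA)}, keep {ball_in(b1,rmC), ball_in(b4,rmA), carry(b2,right)}, require {robot_in(rmB)}
    → {ball_in(b1,rmC), ball_in(b4,rmA), carry(b2,right), robot_in(rmB)}
  through step 3 (go(rmA,rmB)): drop {robot_in(rmB)}, keep {ball_in(b1,rmC), ball_in(b4,rmA), carry(b2,right)}, require {robot_in(rmA)}
    → {ball_in(b1,rmC), ball_in(b4,rmA), carry(b2,right), robot_in(rmA)}
  through step 2 (go(rmC,rmA)): drop {robot_in(rmA)}, keep {ball_in(b1,rmC), ball_in(b4,rmA), carry(b2,right)}, require {robot_in(rmC)}
    → {ball_in(b1,rmC), ball_in(b4,rmA), carry(b2,right), robot_in(rmC)}
  through step 1 (drop(b1,rmC,left)): drop {ball_in(b1,rmC)}, keep {ball_in(b4,rmA), carry(b2,right), robot_in(rmC)}, require {carry(b1,left), robot_in(rmC)}
    → {ball_in(b4,rmA), carry(b1,left), carry(b2,right), robot_in(rmC)}

== RESULT ==
["ball_in(b4,rmA)", "carry(b1,left)", "carry(b2,right)", "robot_in(rmC)"]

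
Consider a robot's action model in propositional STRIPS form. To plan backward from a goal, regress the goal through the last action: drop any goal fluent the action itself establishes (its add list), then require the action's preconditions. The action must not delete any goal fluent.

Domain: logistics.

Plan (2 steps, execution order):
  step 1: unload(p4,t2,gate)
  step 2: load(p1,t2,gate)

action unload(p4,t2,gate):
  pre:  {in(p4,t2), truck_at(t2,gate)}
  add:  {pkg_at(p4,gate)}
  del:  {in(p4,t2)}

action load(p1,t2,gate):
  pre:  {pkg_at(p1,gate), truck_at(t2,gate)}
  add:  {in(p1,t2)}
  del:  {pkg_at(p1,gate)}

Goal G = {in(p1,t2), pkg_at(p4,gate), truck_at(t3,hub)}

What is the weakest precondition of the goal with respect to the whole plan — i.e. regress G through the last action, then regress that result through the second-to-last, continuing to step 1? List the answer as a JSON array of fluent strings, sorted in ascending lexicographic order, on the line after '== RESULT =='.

Work backward from the goal:
  through step 2 (load(p1,t2,gate)): drop {in(p1,t2)}, keep {pkg_at(p4,gate), truck_at(t3,hub)}, require {pkg_at(p1,gate), truck_at(t2,gate)}
    → {pkg_at(p1,gate), pkg_at(p4,gate), truck_at(t2,gate), truck_at(t3,hub)}
  through step 1 (unload(p4,t2,gate)): drop {pkg_at(p4,gate)}, keep {pkg_at(p1,gate), truck_at(t2,gate), truck_at(t3,hub)}, require {in(p4,t2), truck_at(t2,gate)}
    → {in(p4,t2), pkg_at(p1,gate), truck_at(t2,gate), truck_at(t3,hub)}

== RESULT ==
["in(p4,t2)", "pkg_at(p1,gate)", "truck_at(t2,gate)", "truck_at(t3,hub)"]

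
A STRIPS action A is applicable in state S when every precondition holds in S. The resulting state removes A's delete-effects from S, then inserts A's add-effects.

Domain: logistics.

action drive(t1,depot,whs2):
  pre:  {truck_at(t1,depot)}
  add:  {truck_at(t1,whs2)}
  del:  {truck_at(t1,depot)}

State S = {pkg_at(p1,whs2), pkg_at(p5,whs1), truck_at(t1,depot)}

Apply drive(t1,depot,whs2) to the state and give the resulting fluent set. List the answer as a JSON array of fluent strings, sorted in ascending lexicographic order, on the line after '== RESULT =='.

Progress:
  pre ⊆ S: {truck_at(t1,depot)} ⊆ S  — applicable
  S \ del = {pkg_at(p1,whs2), pkg_at(p5,whs1)}
  ∪ add   = {pkg_at(p1,whs2), pkg_at(p5,whs1), truck_at(t1,whs2)}

== RESULT ==
["pkg_at(p1,whs2)", "pkg_at(p5,whs1)", "truck_at(t1,whs2)"]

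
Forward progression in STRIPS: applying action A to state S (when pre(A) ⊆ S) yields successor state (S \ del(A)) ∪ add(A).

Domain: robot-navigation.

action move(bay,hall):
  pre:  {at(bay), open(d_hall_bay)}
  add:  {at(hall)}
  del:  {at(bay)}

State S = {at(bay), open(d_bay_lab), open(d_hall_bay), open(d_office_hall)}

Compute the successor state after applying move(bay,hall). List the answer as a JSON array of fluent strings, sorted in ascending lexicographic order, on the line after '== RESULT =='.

Progress:
  pre ⊆ S: {at(bay), open(d_hall_bay)} ⊆ S  — applicable
  S \ del = {open(d_bay_lab), open(d_hall_bay), open(d_office_hall)}
  ∪ add   = {at(hall), open(d_bay_lab), open(d_hall_bay), open(d_office_hall)}

== RESULT ==
["at(hall)", "open(d_bay_lab)", "open(d_hall_bay)", "open(d_office_hall)"]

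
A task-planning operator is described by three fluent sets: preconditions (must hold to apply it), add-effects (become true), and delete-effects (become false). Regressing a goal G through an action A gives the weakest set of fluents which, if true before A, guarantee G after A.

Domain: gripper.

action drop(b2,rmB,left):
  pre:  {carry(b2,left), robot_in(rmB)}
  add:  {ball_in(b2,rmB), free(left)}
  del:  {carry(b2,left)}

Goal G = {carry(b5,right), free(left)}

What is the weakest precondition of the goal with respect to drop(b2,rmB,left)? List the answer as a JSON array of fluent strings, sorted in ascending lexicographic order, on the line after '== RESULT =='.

Compute (G \ add) ∪ pre:
  G ∩ del = {}  (empty — regression defined)
  G \ add = {carry(b5,right), free(left)} \ {ball_in(b2,rmB), free(left)} = {carry(b5,right)}
  ∪ pre   = {carry(b5,right)} ∪ {carry(b2,left), robot_in(rmB)}
          = {carry(b2,left), carry(b5,right), robot_in(rmB)}

== RESULT ==
["carry(b2,left)", "carry(b5,right)", "robot_in(rmB)"]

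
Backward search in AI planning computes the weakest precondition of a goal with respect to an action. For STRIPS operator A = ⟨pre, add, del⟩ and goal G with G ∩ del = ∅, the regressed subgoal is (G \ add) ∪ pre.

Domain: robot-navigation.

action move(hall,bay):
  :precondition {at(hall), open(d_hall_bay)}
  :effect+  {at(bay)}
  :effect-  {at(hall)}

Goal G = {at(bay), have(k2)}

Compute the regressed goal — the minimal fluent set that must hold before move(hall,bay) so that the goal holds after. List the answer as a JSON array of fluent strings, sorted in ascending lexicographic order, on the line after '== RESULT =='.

Regress:
  G ∩ del = {}  (empty — regression defined)
  G \ add = {at(bay), have(k2)} \ {at(bay)} = {have(k2)}
  ∪ pre   = {have(k2)} ∪ {at(hall), open(d_hall_bay)}
          = {at(hall), have(k2), open(d_hall_bay)}

== RESULT ==
["at(hall)", "have(k2)", "open(d_hall_bay)"]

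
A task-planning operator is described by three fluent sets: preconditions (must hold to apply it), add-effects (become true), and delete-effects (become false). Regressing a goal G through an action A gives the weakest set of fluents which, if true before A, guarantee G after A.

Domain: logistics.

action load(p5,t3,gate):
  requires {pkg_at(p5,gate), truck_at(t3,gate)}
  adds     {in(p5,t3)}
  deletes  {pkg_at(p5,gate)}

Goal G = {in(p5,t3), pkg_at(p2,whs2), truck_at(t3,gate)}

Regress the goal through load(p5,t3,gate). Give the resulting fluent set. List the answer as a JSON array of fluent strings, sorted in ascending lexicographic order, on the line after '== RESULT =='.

Compute (G \ add) ∪ pre:
  G ∩ del = {}  (empty — regression defined)
  G \ add = {in(p5,t3), pkg_at(p2,whs2), truck_at(t3,gate)} \ {in(p5,t3)} = {pkg_at(p2,whs2), truck_at(t3,gate)}
  ∪ pre   = {pkg_at(p2,whs2), truck_at(t3,gate)} ∪ {pkg_at(p5,gate), truck_at(t3,gate)}
          = {pkg_at(p2,whs2), pkg_at(p5,gate), truck_at(t3,gate)}

== RESULT ==
["pkg_at(p2,whs2)", "pkg_at(p5,gate)", "truck_at(t3,gate)"]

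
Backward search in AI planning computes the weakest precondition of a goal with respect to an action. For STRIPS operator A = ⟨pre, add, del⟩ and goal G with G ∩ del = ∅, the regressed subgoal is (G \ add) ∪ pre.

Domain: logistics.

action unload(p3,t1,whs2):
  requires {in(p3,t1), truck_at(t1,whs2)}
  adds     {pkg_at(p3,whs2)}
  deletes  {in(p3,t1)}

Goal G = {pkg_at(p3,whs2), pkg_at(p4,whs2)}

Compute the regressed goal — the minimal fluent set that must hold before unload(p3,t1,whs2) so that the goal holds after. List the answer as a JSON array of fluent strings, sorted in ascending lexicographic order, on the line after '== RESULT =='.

Regress:
  G ∩ del = {}  (empty — regression defined)
  G \ add = {pkg_at(p3,whs2), pkg_at(p4,whs2)} \ {pkg_at(p3,whs2)} = {pkg_at(p4,whs2)}
  ∪ pre   = {pkg_at(p4,whs2)} ∪ {in(p3,t1), truck_at(t1,whs2)}
          = {in(p3,t1), pkg_at(p4,whs2), truck_at(t1,whs2)}

== RESULT ==
["in(p3,t1)", "pkg_at(p4,whs2)", "truck_at(t1,whs2)"]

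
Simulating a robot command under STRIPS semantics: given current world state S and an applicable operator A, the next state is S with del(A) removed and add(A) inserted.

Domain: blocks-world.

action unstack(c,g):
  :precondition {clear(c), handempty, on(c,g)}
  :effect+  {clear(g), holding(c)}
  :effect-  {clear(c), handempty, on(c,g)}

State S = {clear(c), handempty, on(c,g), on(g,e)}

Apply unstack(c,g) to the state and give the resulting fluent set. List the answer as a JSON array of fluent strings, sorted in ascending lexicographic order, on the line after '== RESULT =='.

Progress:
  pre ⊆ S: {clear(c), handempty, on(c,g)} ⊆ S  — applicable
  S \ del = {on(g,e)}
  ∪ add   = {clear(g), holding(c), on(g,e)}

== RESULT ==
["clear(g)", "holding(c)", "on(g,e)"]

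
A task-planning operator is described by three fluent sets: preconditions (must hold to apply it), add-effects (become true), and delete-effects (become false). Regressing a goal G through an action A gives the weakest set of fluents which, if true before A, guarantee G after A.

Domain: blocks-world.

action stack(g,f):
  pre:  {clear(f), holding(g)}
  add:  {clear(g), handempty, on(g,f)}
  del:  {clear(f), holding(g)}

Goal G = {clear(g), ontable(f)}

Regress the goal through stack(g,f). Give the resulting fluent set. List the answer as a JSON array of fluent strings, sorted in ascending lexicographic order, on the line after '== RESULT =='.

Compute (G \ add) ∪ pre:
  G ∩ del = {}  (empty — regression defined)
  G \ add = {clear(g), ontable(f)} \ {clear(g), handempty, on(g,f)} = {ontable(f)}
  ∪ pre   = {ontable(f)} ∪ {clear(f), holding(g)}
          = {clear(f), holding(g), ontable(f)}

== RESULT ==
["clear(f)", "holding(g)", "ontable(f)"]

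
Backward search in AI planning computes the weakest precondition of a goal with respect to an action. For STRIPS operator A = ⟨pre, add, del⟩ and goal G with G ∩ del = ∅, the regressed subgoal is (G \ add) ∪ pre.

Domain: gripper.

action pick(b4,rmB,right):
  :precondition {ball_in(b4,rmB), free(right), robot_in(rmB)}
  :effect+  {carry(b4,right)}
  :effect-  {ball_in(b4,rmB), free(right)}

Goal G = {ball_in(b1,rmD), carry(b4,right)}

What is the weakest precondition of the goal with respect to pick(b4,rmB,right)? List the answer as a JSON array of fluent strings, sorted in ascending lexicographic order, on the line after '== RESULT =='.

Regress:
  G ∩ del = {}  (empty — regression defined)
  G \ add = {ball_in(b1,rmD), carry(b4,right)} \ {carry(b4,right)} = {ball_in(b1,rmD)}
  ∪ pre   = {ball_in(b1,rmD)} ∪ {ball_in(b4,rmB), free(right), robot_in(rmB)}
          = {ball_in(b1,rmD), ball_in(b4,rmB), free(right), robot_in(rmB)}

== RESULT ==
["ball_in(b1,rmD)", "ball_in(b4,rmB)", "free(right)", "robot_in(rmB)"]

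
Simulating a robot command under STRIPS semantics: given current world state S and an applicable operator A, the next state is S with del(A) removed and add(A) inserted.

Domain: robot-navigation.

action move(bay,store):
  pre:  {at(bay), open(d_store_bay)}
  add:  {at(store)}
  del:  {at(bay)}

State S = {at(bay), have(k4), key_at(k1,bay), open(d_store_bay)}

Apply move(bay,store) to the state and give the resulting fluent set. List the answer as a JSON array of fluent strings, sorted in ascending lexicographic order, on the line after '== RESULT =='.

Progress:
  pre ⊆ S: {at(bay), open(d_store_bay)} ⊆ S  — applicable
  S \ del = {have(k4), key_at(k1,bay), open(d_store_bay)}
  ∪ add   = {at(store), have(k4), key_at(k1,bay), open(d_store_bay)}

== RESULT ==
["at(store)", "have(k4)", "key_at(k1,bay)", "open(d_store_bay)"]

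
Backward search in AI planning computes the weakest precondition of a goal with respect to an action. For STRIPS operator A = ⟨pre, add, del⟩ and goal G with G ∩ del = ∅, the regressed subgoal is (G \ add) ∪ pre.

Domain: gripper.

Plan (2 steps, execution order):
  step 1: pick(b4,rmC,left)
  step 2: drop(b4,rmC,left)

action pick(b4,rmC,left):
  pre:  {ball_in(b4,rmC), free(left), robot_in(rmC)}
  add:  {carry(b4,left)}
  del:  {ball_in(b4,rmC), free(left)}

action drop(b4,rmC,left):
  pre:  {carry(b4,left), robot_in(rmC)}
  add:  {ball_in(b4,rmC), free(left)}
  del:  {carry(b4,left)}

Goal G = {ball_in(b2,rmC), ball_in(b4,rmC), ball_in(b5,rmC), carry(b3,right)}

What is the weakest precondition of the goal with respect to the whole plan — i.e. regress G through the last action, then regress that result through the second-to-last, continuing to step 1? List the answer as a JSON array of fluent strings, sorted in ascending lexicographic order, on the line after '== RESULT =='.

Regress step by step:
  through step 2 (drop(b4,rmC,left)): drop {ball_in(b4,rmC)}, keep {ball_in(b2,rmC), ball_in(b5,rmC), carry(b3,right)}, require {carry(b4,left), robot_in(rmC)}
    → {ball_in(b2,rmC), ball_in(b5,rmC), carry(b3,right), carry(b4,left), robot_in(rmC)}
  through step 1 (pick(b4,rmC,left)): drop {carry(b4,left)}, keep {ball_in(b2,rmC), ball_in(b5,rmC), carry(b3,right), robot_in(rmC)}, require {ball_in(b4,rmC), free(left), robot_in(rmC)}
    → {ball_in(b2,rmC), ball_in(b4,rmC), ball_in(b5,rmC), carry(b3,right), free(left), robot_in(rmC)}

== RESULT ==
["ball_in(b2,rmC)", "ball_in(b4,rmC)", "ball_in(b5,rmC)", "carry(b3,right)", "free(left)", "robot_in(rmC)"]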